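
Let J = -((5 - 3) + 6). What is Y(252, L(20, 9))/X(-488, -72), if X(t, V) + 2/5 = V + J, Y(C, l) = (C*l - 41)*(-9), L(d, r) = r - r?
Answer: -615/134 ≈ -4.5896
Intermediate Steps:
L(d, r) = 0
J = -8 (J = -(2 + 6) = -1*8 = -8)
Y(C, l) = 369 - 9*C*l (Y(C, l) = (-41 + C*l)*(-9) = 369 - 9*C*l)
X(t, V) = -42/5 + V (X(t, V) = -⅖ + (V - 8) = -⅖ + (-8 + V) = -42/5 + V)
Y(252, L(20, 9))/X(-488, -72) = (369 - 9*252*0)/(-42/5 - 72) = (369 + 0)/(-402/5) = 369*(-5/402) = -615/134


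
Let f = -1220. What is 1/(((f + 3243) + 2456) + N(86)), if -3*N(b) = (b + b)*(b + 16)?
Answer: -1/1369 ≈ -0.00073046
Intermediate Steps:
N(b) = -2*b*(16 + b)/3 (N(b) = -(b + b)*(b + 16)/3 = -2*b*(16 + b)/3)
1/(((f + 3243) + 2456) + N(86)) = 1/(((-1220 + 3243) + 2456) - ⅔*86*(16 + 86)) = 1/((2023 + 2456) - ⅔*86*102) = 1/(4479 - 5848) = 1/(-1369) = -1/1369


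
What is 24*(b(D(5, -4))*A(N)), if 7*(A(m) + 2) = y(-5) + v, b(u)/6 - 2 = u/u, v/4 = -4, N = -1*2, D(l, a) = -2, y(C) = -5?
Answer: -2160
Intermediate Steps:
N = -2
v = -16 (v = 4*(-4) = -16)
b(u) = 18 (b(u) = 12 + 6*(u/u) = 12 + 6*1 = 12 + 6 = 18)
A(m) = -5 (A(m) = -2 + (-5 - 16)/7 = -2 + (⅐)*(-21) = -2 - 3 = -5)
24*(b(D(5, -4))*A(N)) = 24*(18*(-5)) = 24*(-90) = -2160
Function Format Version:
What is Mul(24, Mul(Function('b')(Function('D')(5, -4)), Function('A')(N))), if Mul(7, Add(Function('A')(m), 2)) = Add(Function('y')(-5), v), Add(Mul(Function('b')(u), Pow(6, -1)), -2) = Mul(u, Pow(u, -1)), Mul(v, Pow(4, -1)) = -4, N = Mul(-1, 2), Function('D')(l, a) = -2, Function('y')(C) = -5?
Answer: -2160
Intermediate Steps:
N = -2
v = -16 (v = Mul(4, -4) = -16)
Function('b')(u) = 18 (Function('b')(u) = Add(12, Mul(6, Mul(u, Pow(u, -1)))) = Add(12, Mul(6, 1)) = Add(12, 6) = 18)
Function('A')(m) = -5 (Function('A')(m) = Add(-2, Mul(Rational(1, 7), Add(-5, -16))) = Add(-2, Mul(Rational(1, 7), -21)) = Add(-2, -3) = -5)
Mul(24, Mul(Function('b')(Function('D')(5, -4)), Function('A')(N))) = Mul(24, Mul(18, -5)) = Mul(24, -90) = -2160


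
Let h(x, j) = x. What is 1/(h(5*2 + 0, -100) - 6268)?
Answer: -1/6258 ≈ -0.00015980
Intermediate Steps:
1/(h(5*2 + 0, -100) - 6268) = 1/((5*2 + 0) - 6268) = 1/((10 + 0) - 6268) = 1/(10 - 6268) = 1/(-6258) = -1/6258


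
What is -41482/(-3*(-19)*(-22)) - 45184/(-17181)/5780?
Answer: 171644817479/5188747905 ≈ 33.080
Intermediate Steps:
-41482/(-3*(-19)*(-22)) - 45184/(-17181)/5780 = -41482/(57*(-22)) - 45184*(-1/17181)*(1/5780) = -41482/(-1254) + (45184/17181)*(1/5780) = -41482*(-1/1254) + 11296/24826545 = 20741/627 + 11296/24826545 = 171644817479/5188747905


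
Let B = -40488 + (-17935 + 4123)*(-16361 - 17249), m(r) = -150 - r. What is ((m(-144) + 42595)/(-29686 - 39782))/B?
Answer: -42589/32245714037376 ≈ -1.3208e-9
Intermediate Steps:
B = 464180832 (B = -40488 - 13812*(-33610) = -40488 + 464221320 = 464180832)
((m(-144) + 42595)/(-29686 - 39782))/B = (((-150 - 1*(-144)) + 42595)/(-29686 - 39782))/464180832 = (((-150 + 144) + 42595)/(-69468))*(1/464180832) = ((-6 + 42595)*(-1/69468))*(1/464180832) = (42589*(-1/69468))*(1/464180832) = -42589/69468*1/464180832 = -42589/32245714037376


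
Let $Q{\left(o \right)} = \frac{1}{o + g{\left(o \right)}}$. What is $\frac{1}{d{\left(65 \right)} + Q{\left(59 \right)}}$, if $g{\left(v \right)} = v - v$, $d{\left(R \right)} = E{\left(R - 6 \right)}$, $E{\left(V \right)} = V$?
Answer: $\frac{59}{3482} \approx 0.016944$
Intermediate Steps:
$d{\left(R \right)} = -6 + R$ ($d{\left(R \right)} = R - 6 = -6 + R$)
$g{\left(v \right)} = 0$
$Q{\left(o \right)} = \frac{1}{o}$ ($Q{\left(o \right)} = \frac{1}{o + 0} = \frac{1}{o}$)
$\frac{1}{d{\left(65 \right)} + Q{\left(59 \right)}} = \frac{1}{\left(-6 + 65\right) + \frac{1}{59}} = \frac{1}{59 + \frac{1}{59}} = \frac{1}{\frac{3482}{59}} = \frac{59}{3482}$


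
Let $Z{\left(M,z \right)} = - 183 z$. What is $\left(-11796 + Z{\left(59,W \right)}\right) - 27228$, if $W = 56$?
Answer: $-49272$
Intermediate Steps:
$\left(-11796 + Z{\left(59,W \right)}\right) - 27228 = \left(-11796 - 10248\right) - 27228 = -22044 - 27228 = -49272$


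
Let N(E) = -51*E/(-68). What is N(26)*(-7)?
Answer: -273/2 ≈ -136.50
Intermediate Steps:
N(E) = 3*E/4 (N(E) = -51*E*(-1/68) = 3*E/4)
N(26)*(-7) = ((¾)*26)*(-7) = (39/2)*(-7) = -273/2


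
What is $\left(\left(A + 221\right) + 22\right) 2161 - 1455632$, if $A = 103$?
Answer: $-707926$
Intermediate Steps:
$\left(\left(A + 221\right) + 22\right) 2161 - 1455632 = \left(\left(103 + 221\right) + 22\right) 2161 - 1455632 = \left(324 + 22\right) 2161 - 1455632 = 346 \cdot 2161 - 1455632 = 747706 - 1455632 = -707926$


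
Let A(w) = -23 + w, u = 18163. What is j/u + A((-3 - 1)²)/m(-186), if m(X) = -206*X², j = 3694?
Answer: 26326437685/129443632488 ≈ 0.20338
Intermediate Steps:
j/u + A((-3 - 1)²)/m(-186) = 3694/18163 + (-23 + (-3 - 1)²)/((-206*(-186)²)) = 3694*(1/18163) + (-23 + (-4)²)/((-206*34596)) = 3694/18163 + (-23 + 16)/(-7126776) = 3694/18163 - 7*(-1/7126776) = 3694/18163 + 7/7126776 = 26326437685/129443632488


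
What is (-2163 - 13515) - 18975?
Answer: -34653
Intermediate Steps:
(-2163 - 13515) - 18975 = -15678 - 18975 = -34653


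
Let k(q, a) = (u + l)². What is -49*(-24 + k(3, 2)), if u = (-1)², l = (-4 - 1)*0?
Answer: 1127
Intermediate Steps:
l = 0 (l = -5*0 = 0)
u = 1
k(q, a) = 1 (k(q, a) = (1 + 0)² = 1² = 1)
-49*(-24 + k(3, 2)) = -49*(-24 + 1) = -49*(-23) = 1127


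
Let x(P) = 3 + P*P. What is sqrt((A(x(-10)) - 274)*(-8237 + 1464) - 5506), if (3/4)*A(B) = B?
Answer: 2*sqrt(2070309)/3 ≈ 959.24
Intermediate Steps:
x(P) = 3 + P**2
A(B) = 4*B/3
sqrt((A(x(-10)) - 274)*(-8237 + 1464) - 5506) = sqrt((4*(3 + (-10)**2)/3 - 274)*(-8237 + 1464) - 5506) = sqrt((4*(3 + 100)/3 - 274)*(-6773) - 5506) = sqrt(((4/3)*103 - 274)*(-6773) - 5506) = sqrt((412/3 - 274)*(-6773) - 5506) = sqrt(-410/3*(-6773) - 5506) = sqrt(2776930/3 - 5506) = sqrt(2760412/3) = 2*sqrt(2070309)/3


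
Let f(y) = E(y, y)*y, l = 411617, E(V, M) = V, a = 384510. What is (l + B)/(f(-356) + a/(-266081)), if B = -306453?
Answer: 13991071142/16860828553 ≈ 0.82980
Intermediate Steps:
f(y) = y² (f(y) = y*y = y²)
(l + B)/(f(-356) + a/(-266081)) = (411617 - 306453)/((-356)² + 384510/(-266081)) = 105164/(126736 + 384510*(-1/266081)) = 105164/(126736 - 384510/266081) = 105164/(33721657106/266081) = 105164*(266081/33721657106) = 13991071142/16860828553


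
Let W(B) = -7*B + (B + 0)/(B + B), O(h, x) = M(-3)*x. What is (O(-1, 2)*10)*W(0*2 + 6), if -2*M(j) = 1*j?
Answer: -1245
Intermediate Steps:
M(j) = -j/2
O(h, x) = 3*x/2 (O(h, x) = (-½*(-3))*x = 3*x/2)
W(B) = ½ - 7*B (W(B) = -7*B + B/((2*B)) = -7*B + B*(1/(2*B)) = -7*B + ½ = ½ - 7*B)
(O(-1, 2)*10)*W(0*2 + 6) = (((3/2)*2)*10)*(½ - 7*(0*2 + 6)) = (3*10)*(½ - 7*(0 + 6)) = 30*(½ - 7*6) = 30*(½ - 42) = 30*(-83/2) = -1245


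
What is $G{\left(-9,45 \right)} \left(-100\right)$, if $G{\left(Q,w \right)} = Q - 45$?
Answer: $5400$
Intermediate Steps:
$G{\left(Q,w \right)} = -45 + Q$ ($G{\left(Q,w \right)} = Q - 45 = -45 + Q$)
$G{\left(-9,45 \right)} \left(-100\right) = \left(-45 - 9\right) \left(-100\right) = \left(-54\right) \left(-100\right) = 5400$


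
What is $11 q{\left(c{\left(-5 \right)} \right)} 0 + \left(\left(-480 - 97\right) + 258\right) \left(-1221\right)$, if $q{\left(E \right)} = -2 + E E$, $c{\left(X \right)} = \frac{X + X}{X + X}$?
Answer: $389499$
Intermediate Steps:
$c{\left(X \right)} = 1$ ($c{\left(X \right)} = \frac{2 X}{2 X} = 2 X \frac{1}{2 X} = 1$)
$q{\left(E \right)} = -2 + E^{2}$
$11 q{\left(c{\left(-5 \right)} \right)} 0 + \left(\left(-480 - 97\right) + 258\right) \left(-1221\right) = 11 \left(-2 + 1^{2}\right) 0 + \left(\left(-480 - 97\right) + 258\right) \left(-1221\right) = 11 \left(-2 + 1\right) 0 + \left(-577 + 258\right) \left(-1221\right) = 11 \left(-1\right) 0 - -389499 = \left(-11\right) 0 + 389499 = 0 + 389499 = 389499$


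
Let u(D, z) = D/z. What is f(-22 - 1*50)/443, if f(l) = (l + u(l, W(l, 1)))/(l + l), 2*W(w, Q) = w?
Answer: 35/31896 ≈ 0.0010973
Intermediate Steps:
W(w, Q) = w/2
f(l) = (2 + l)/(2*l) (f(l) = (l + l/((l/2)))/(l + l) = (l + l*(2/l))/((2*l)) = (l + 2)*(1/(2*l)) = (2 + l)*(1/(2*l)) = (2 + l)/(2*l))
f(-22 - 1*50)/443 = ((2 + (-22 - 1*50))/(2*(-22 - 1*50)))/443 = ((2 + (-22 - 50))/(2*(-22 - 50)))*(1/443) = ((½)*(2 - 72)/(-72))*(1/443) = ((½)*(-1/72)*(-70))*(1/443) = (35/72)*(1/443) = 35/31896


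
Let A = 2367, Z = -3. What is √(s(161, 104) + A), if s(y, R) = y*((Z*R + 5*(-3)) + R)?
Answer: 16*I*√131 ≈ 183.13*I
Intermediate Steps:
s(y, R) = y*(-15 - 2*R) (s(y, R) = y*((-3*R + 5*(-3)) + R) = y*((-3*R - 15) + R) = y*((-15 - 3*R) + R) = y*(-15 - 2*R))
√(s(161, 104) + A) = √(161*(-15 - 2*104) + 2367) = √(161*(-15 - 208) + 2367) = √(161*(-223) + 2367) = √(-35903 + 2367) = √(-33536) = 16*I*√131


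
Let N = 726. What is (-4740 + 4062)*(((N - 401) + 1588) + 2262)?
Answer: -2830650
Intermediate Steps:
(-4740 + 4062)*(((N - 401) + 1588) + 2262) = (-4740 + 4062)*(((726 - 401) + 1588) + 2262) = -678*((325 + 1588) + 2262) = -678*(1913 + 2262) = -678*4175 = -2830650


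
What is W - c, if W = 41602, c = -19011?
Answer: 60613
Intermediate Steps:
W - c = 41602 - 1*(-19011) = 41602 + 19011 = 60613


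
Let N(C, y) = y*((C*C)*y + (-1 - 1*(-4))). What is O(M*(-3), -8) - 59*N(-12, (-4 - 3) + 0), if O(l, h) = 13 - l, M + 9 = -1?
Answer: -415082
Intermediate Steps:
M = -10 (M = -9 - 1 = -10)
N(C, y) = y*(3 + y*C**2) (N(C, y) = y*(C**2*y + (-1 + 4)) = y*(y*C**2 + 3) = y*(3 + y*C**2))
O(M*(-3), -8) - 59*N(-12, (-4 - 3) + 0) = (13 - (-10)*(-3)) - 59*((-4 - 3) + 0)*(3 + ((-4 - 3) + 0)*(-12)**2) = (13 - 1*30) - 59*(-7 + 0)*(3 + (-7 + 0)*144) = (13 - 30) - (-413)*(3 - 7*144) = -17 - (-413)*(3 - 1008) = -17 - (-413)*(-1005) = -17 - 59*7035 = -17 - 415065 = -415082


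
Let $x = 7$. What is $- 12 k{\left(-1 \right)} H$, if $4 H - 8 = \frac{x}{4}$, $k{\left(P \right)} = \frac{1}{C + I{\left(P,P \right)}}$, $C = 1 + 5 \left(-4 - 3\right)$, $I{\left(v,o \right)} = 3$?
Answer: $\frac{117}{124} \approx 0.94355$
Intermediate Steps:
$C = -34$ ($C = 1 + 5 \left(-7\right) = 1 - 35 = -34$)
$k{\left(P \right)} = - \frac{1}{31}$ ($k{\left(P \right)} = \frac{1}{-34 + 3} = \frac{1}{-31} = - \frac{1}{31}$)
$H = \frac{39}{16}$ ($H = 2 + \frac{7 \cdot \frac{1}{4}}{4} = 2 + \frac{1}{4} \cdot \frac{7}{4} = 2 + \frac{7}{16} = \frac{39}{16} \approx 2.4375$)
$- 12 k{\left(-1 \right)} H = \left(-12\right) \left(- \frac{1}{31}\right) \frac{39}{16} = \frac{12}{31} \cdot \frac{39}{16} = \frac{117}{124}$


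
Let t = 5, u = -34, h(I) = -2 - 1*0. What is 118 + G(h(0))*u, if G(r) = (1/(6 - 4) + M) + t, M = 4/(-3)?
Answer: -71/3 ≈ -23.667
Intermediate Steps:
h(I) = -2 (h(I) = -2 + 0 = -2)
M = -4/3 (M = 4*(-⅓) = -4/3 ≈ -1.3333)
G(r) = 25/6 (G(r) = (1/(6 - 4) - 4/3) + 5 = (1/2 - 4/3) + 5 = (½ - 4/3) + 5 = -⅚ + 5 = 25/6)
118 + G(h(0))*u = 118 + (25/6)*(-34) = 118 - 425/3 = -71/3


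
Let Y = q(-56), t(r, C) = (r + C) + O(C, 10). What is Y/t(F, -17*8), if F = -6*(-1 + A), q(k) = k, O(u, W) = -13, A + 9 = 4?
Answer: 56/113 ≈ 0.49558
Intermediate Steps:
A = -5 (A = -9 + 4 = -5)
F = 36 (F = -6*(-1 - 5) = -6*(-6) = 36)
t(r, C) = -13 + C + r (t(r, C) = (r + C) - 13 = (C + r) - 13 = -13 + C + r)
Y = -56
Y/t(F, -17*8) = -56/(-13 - 17*8 + 36) = -56/(-13 - 136 + 36) = -56/(-113) = -56*(-1/113) = 56/113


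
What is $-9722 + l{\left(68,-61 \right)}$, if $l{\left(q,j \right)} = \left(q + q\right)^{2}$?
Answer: $8774$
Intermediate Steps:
$l{\left(q,j \right)} = 4 q^{2}$ ($l{\left(q,j \right)} = \left(2 q\right)^{2} = 4 q^{2}$)
$-9722 + l{\left(68,-61 \right)} = -9722 + 4 \cdot 68^{2} = -9722 + 4 \cdot 4624 = -9722 + 18496 = 8774$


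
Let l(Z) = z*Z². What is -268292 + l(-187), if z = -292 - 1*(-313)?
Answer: 466057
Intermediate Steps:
z = 21 (z = -292 + 313 = 21)
l(Z) = 21*Z²
-268292 + l(-187) = -268292 + 21*(-187)² = -268292 + 21*34969 = -268292 + 734349 = 466057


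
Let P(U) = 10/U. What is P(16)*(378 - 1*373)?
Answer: 25/8 ≈ 3.1250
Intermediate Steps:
P(16)*(378 - 1*373) = (10/16)*(378 - 1*373) = (10*(1/16))*(378 - 373) = (5/8)*5 = 25/8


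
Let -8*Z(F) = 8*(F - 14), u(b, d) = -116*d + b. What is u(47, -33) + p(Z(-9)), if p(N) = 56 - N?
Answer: 3908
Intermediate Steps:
u(b, d) = b - 116*d
Z(F) = 14 - F (Z(F) = -(F - 14) = -(-14 + F) = -(-112 + 8*F)/8 = 14 - F)
u(47, -33) + p(Z(-9)) = (47 - 116*(-33)) + (56 - (14 - 1*(-9))) = (47 + 3828) + (56 - (14 + 9)) = 3875 + (56 - 1*23) = 3875 + (56 - 23) = 3875 + 33 = 3908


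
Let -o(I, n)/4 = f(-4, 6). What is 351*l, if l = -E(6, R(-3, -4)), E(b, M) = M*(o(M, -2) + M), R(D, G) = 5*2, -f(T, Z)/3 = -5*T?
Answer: -877500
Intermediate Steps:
f(T, Z) = 15*T (f(T, Z) = -(-15)*T = 15*T)
R(D, G) = 10
o(I, n) = 240 (o(I, n) = -60*(-4) = -4*(-60) = 240)
E(b, M) = M*(240 + M)
l = -2500 (l = -10*(240 + 10) = -10*250 = -1*2500 = -2500)
351*l = 351*(-2500) = -877500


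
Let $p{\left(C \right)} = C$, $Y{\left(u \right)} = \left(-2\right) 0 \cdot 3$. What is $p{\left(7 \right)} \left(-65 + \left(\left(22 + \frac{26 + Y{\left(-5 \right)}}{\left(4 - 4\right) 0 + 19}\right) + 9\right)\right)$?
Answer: $- \frac{4340}{19} \approx -228.42$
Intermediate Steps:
$Y{\left(u \right)} = 0$ ($Y{\left(u \right)} = 0 \cdot 3 = 0$)
$p{\left(7 \right)} \left(-65 + \left(\left(22 + \frac{26 + Y{\left(-5 \right)}}{\left(4 - 4\right) 0 + 19}\right) + 9\right)\right) = 7 \left(-65 + \left(\left(22 + \frac{26 + 0}{\left(4 - 4\right) 0 + 19}\right) + 9\right)\right) = 7 \left(-65 + \left(\left(22 + \frac{26}{0 \cdot 0 + 19}\right) + 9\right)\right) = 7 \left(-65 + \left(\left(22 + \frac{26}{0 + 19}\right) + 9\right)\right) = 7 \left(-65 + \left(\left(22 + \frac{26}{19}\right) + 9\right)\right) = 7 \left(-65 + \left(\frac{444}{19} + 9\right)\right) = 7 \left(-65 + \frac{615}{19}\right) = 7 \left(- \frac{620}{19}\right) = - \frac{4340}{19}$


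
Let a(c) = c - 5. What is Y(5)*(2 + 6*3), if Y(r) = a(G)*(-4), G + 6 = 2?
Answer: 720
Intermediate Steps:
G = -4 (G = -6 + 2 = -4)
a(c) = -5 + c
Y(r) = 36 (Y(r) = (-5 - 4)*(-4) = -9*(-4) = 36)
Y(5)*(2 + 6*3) = 36*(2 + 6*3) = 36*(2 + 18) = 36*20 = 720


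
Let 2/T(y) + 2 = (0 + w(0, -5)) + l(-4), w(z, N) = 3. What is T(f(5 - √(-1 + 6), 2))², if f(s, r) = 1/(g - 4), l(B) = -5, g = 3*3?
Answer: ¼ ≈ 0.25000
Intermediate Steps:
g = 9
f(s, r) = ⅕ (f(s, r) = 1/(9 - 4) = 1/5 = ⅕)
T(y) = -½ (T(y) = 2/(-2 + ((0 + 3) - 5)) = 2/(-2 + (3 - 5)) = 2/(-2 - 2) = 2/(-4) = 2*(-¼) = -½)
T(f(5 - √(-1 + 6), 2))² = (-½)² = ¼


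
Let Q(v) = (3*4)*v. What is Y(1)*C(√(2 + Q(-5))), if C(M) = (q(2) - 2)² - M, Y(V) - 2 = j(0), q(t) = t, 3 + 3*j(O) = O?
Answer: -I*√58 ≈ -7.6158*I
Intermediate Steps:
j(O) = -1 + O/3
Q(v) = 12*v
Y(V) = 1 (Y(V) = 2 + (-1 + (⅓)*0) = 2 + (-1 + 0) = 2 - 1 = 1)
C(M) = -M (C(M) = (2 - 2)² - M = 0² - M = 0 - M = -M)
Y(1)*C(√(2 + Q(-5))) = 1*(-√(2 + 12*(-5))) = 1*(-√(2 - 60)) = 1*(-√(-58)) = 1*(-I*√58) = -I*√58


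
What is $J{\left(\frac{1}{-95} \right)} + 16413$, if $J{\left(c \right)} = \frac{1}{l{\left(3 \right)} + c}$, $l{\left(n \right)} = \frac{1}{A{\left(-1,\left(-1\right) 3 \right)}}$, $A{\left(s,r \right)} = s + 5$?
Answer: $\frac{1493963}{91} \approx 16417.0$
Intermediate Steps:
$A{\left(s,r \right)} = 5 + s$
$l{\left(n \right)} = \frac{1}{4}$ ($l{\left(n \right)} = \frac{1}{5 - 1} = \frac{1}{4}$)
$J{\left(c \right)} = \frac{1}{\frac{1}{4} + c}$
$J{\left(\frac{1}{-95} \right)} + 16413 = \frac{4}{1 + \frac{4}{-95}} + 16413 = \frac{4}{1 + 4 \left(- \frac{1}{95}\right)} + 16413 = \frac{4}{1 - \frac{4}{95}} + 16413 = \frac{4}{\frac{91}{95}} + 16413 = 4 \cdot \frac{95}{91} + 16413 = \frac{380}{91} + 16413 = \frac{1493963}{91}$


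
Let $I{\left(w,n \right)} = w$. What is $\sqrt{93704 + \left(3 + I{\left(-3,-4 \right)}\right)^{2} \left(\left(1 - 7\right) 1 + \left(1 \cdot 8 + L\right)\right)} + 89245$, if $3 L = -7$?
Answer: $89245 + 2 \sqrt{23426} \approx 89551.0$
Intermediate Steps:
$L = - \frac{7}{3}$ ($L = \frac{1}{3} \left(-7\right) = - \frac{7}{3} \approx -2.3333$)
$\sqrt{93704 + \left(3 + I{\left(-3,-4 \right)}\right)^{2} \left(\left(1 - 7\right) 1 + \left(1 \cdot 8 + L\right)\right)} + 89245 = \sqrt{93704 + \left(3 - 3\right)^{2} \left(\left(1 - 7\right) 1 + \left(1 \cdot 8 - \frac{7}{3}\right)\right)} + 89245 = \sqrt{93704 + 0^{2} \left(\left(-6\right) 1 + \left(8 - \frac{7}{3}\right)\right)} + 89245 = \sqrt{93704 + 0 \left(-6 + \frac{17}{3}\right)} + 89245 = \sqrt{93704 + 0 \left(- \frac{1}{3}\right)} + 89245 = \sqrt{93704 + 0} + 89245 = \sqrt{93704} + 89245 = 2 \sqrt{23426} + 89245 = 89245 + 2 \sqrt{23426}$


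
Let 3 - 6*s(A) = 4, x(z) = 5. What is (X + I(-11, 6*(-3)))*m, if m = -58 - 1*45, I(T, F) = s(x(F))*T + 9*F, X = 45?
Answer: 71173/6 ≈ 11862.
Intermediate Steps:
s(A) = -1/6 (s(A) = 1/2 - 1/6*4 = 1/2 - 2/3 = -1/6)
I(T, F) = 9*F - T/6 (I(T, F) = -T/6 + 9*F = 9*F - T/6)
m = -103 (m = -58 - 45 = -103)
(X + I(-11, 6*(-3)))*m = (45 + (9*(6*(-3)) - 1/6*(-11)))*(-103) = (45 + (9*(-18) + 11/6))*(-103) = (45 + (-162 + 11/6))*(-103) = (45 - 961/6)*(-103) = -691/6*(-103) = 71173/6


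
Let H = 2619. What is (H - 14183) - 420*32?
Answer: -25004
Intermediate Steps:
(H - 14183) - 420*32 = (2619 - 14183) - 420*32 = -11564 - 13440 = -25004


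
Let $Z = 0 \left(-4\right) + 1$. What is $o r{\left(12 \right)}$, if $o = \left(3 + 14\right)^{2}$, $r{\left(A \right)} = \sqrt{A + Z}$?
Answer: $289 \sqrt{13} \approx 1042.0$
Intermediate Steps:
$Z = 1$ ($Z = 0 + 1 = 1$)
$r{\left(A \right)} = \sqrt{1 + A}$ ($r{\left(A \right)} = \sqrt{A + 1} = \sqrt{1 + A}$)
$o = 289$ ($o = 17^{2} = 289$)
$o r{\left(12 \right)} = 289 \sqrt{1 + 12} = 289 \sqrt{13}$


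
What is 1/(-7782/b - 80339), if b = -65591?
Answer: -65591/5269507567 ≈ -1.2447e-5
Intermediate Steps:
1/(-7782/b - 80339) = 1/(-7782/(-65591) - 80339) = 1/(-7782*(-1/65591) - 80339) = 1/(7782/65591 - 80339) = 1/(-5269507567/65591) = -65591/5269507567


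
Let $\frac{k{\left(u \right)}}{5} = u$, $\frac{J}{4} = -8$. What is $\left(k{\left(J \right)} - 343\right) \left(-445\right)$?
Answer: $223835$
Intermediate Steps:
$J = -32$ ($J = 4 \left(-8\right) = -32$)
$k{\left(u \right)} = 5 u$
$\left(k{\left(J \right)} - 343\right) \left(-445\right) = \left(5 \left(-32\right) - 343\right) \left(-445\right) = \left(-160 - 343\right) \left(-445\right) = \left(-503\right) \left(-445\right) = 223835$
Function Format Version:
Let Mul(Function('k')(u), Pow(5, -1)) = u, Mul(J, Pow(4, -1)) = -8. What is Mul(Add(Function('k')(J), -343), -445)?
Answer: 223835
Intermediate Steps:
J = -32 (J = Mul(4, -8) = -32)
Function('k')(u) = Mul(5, u)
Mul(Add(Function('k')(J), -343), -445) = Mul(Add(Mul(5, -32), -343), -445) = Mul(Add(-160, -343), -445) = Mul(-503, -445) = 223835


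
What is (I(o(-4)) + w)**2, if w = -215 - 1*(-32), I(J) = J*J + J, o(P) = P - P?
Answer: 33489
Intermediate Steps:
o(P) = 0
I(J) = J + J**2 (I(J) = J**2 + J = J + J**2)
w = -183 (w = -215 + 32 = -183)
(I(o(-4)) + w)**2 = (0*(1 + 0) - 183)**2 = (0*1 - 183)**2 = (0 - 183)**2 = (-183)**2 = 33489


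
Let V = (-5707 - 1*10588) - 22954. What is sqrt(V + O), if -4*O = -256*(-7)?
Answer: I*sqrt(39697) ≈ 199.24*I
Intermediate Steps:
V = -39249 (V = (-5707 - 10588) - 22954 = -16295 - 22954 = -39249)
O = -448 (O = -(-64)*(-7) = -1/4*1792 = -448)
sqrt(V + O) = sqrt(-39249 - 448) = sqrt(-39697) = I*sqrt(39697)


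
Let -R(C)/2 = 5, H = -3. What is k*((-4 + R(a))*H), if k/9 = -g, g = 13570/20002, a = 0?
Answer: -2564730/10001 ≈ -256.45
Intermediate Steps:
R(C) = -10 (R(C) = -2*5 = -10)
g = 6785/10001 (g = 13570*(1/20002) = 6785/10001 ≈ 0.67843)
k = -61065/10001 (k = 9*(-1*6785/10001) = 9*(-6785/10001) = -61065/10001 ≈ -6.1059)
k*((-4 + R(a))*H) = -61065*(-4 - 10)*(-3)/10001 = -(-854910)*(-3)/10001 = -61065/10001*42 = -2564730/10001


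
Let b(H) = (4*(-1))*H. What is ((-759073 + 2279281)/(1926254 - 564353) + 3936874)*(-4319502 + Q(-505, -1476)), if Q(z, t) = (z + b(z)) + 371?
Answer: -7716492475118108704/453967 ≈ -1.6998e+13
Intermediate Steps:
b(H) = -4*H
Q(z, t) = 371 - 3*z (Q(z, t) = (z - 4*z) + 371 = -3*z + 371 = 371 - 3*z)
((-759073 + 2279281)/(1926254 - 564353) + 3936874)*(-4319502 + Q(-505, -1476)) = ((-759073 + 2279281)/(1926254 - 564353) + 3936874)*(-4319502 + (371 - 3*(-505))) = (1520208/1361901 + 3936874)*(-4319502 + (371 + 1515)) = (1520208*(1/1361901) + 3936874)*(-4319502 + 1886) = (506736/453967 + 3936874)*(-4317616) = (1787211385894/453967)*(-4317616) = -7716492475118108704/453967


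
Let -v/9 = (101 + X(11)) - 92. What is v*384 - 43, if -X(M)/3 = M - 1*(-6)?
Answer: 145109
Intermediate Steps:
X(M) = -18 - 3*M (X(M) = -3*(M - 1*(-6)) = -3*(M + 6) = -3*(6 + M) = -18 - 3*M)
v = 378 (v = -9*((101 + (-18 - 3*11)) - 92) = -9*((101 + (-18 - 33)) - 92) = -9*((101 - 51) - 92) = -9*(50 - 92) = -9*(-42) = 378)
v*384 - 43 = 378*384 - 43 = 145152 - 43 = 145109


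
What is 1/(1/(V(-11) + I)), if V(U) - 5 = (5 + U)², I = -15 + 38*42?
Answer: 1622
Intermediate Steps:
I = 1581 (I = -15 + 1596 = 1581)
V(U) = 5 + (5 + U)²
1/(1/(V(-11) + I)) = 1/(1/((5 + (5 - 11)²) + 1581)) = 1/(1/((5 + (-6)²) + 1581)) = 1/(1/((5 + 36) + 1581)) = 1/(1/(41 + 1581)) = 1/(1/1622) = 1622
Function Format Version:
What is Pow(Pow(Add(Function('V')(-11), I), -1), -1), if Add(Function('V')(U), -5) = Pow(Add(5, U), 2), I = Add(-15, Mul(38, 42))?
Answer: 1622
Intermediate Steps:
I = 1581 (I = Add(-15, 1596) = 1581)
Function('V')(U) = Add(5, Pow(Add(5, U), 2))
Pow(Pow(Add(Function('V')(-11), I), -1), -1) = Pow(Pow(Add(Add(5, Pow(Add(5, -11), 2)), 1581), -1), -1) = Pow(Pow(Add(Add(5, Pow(-6, 2)), 1581), -1), -1) = Pow(Pow(Add(Add(5, 36), 1581), -1), -1) = Pow(Pow(Add(41, 1581), -1), -1) = Pow(Pow(1622, -1), -1) = Pow(Rational(1, 1622), -1) = 1622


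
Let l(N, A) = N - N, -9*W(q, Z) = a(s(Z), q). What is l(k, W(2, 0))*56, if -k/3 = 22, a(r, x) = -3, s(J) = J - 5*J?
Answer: 0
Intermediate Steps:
s(J) = -4*J
W(q, Z) = 1/3 (W(q, Z) = -1/9*(-3) = 1/3)
k = -66 (k = -3*22 = -66)
l(N, A) = 0
l(k, W(2, 0))*56 = 0*56 = 0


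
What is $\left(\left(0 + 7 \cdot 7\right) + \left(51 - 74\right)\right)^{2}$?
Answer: $676$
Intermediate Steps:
$\left(\left(0 + 7 \cdot 7\right) + \left(51 - 74\right)\right)^{2} = \left(\left(0 + 49\right) + \left(51 - 74\right)\right)^{2} = \left(49 - 23\right)^{2} = 26^{2} = 676$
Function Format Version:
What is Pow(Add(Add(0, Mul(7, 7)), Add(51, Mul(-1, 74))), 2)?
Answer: 676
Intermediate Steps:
Pow(Add(Add(0, Mul(7, 7)), Add(51, Mul(-1, 74))), 2) = Pow(Add(Add(0, 49), Add(51, -74)), 2) = Pow(Add(49, -23), 2) = Pow(26, 2) = 676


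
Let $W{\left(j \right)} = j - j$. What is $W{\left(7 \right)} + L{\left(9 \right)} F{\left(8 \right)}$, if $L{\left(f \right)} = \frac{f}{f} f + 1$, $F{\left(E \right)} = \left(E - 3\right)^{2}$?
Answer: $250$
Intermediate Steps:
$F{\left(E \right)} = \left(-3 + E\right)^{2}$
$L{\left(f \right)} = 1 + f$ ($L{\left(f \right)} = 1 f + 1 = f + 1 = 1 + f$)
$W{\left(j \right)} = 0$
$W{\left(7 \right)} + L{\left(9 \right)} F{\left(8 \right)} = 0 + \left(1 + 9\right) \left(-3 + 8\right)^{2} = 0 + 10 \cdot 5^{2} = 0 + 10 \cdot 25 = 0 + 250 = 250$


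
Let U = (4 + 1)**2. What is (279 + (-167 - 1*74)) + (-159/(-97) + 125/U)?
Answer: 4330/97 ≈ 44.639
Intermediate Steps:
U = 25 (U = 5**2 = 25)
(279 + (-167 - 1*74)) + (-159/(-97) + 125/U) = (279 + (-167 - 1*74)) + (-159/(-97) + 125/25) = (279 + (-167 - 74)) + (-159*(-1/97) + 125*(1/25)) = (279 - 241) + (159/97 + 5) = 38 + 644/97 = 4330/97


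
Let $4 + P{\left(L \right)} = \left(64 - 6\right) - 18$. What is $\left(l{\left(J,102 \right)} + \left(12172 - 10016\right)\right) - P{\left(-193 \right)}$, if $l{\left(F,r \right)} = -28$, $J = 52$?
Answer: $2092$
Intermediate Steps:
$P{\left(L \right)} = 36$ ($P{\left(L \right)} = -4 + \left(\left(64 - 6\right) - 18\right) = -4 + \left(58 - 18\right) = -4 + 40 = 36$)
$\left(l{\left(J,102 \right)} + \left(12172 - 10016\right)\right) - P{\left(-193 \right)} = \left(-28 + \left(12172 - 10016\right)\right) - 36 = \left(-28 + 2156\right) - 36 = 2128 - 36 = 2092$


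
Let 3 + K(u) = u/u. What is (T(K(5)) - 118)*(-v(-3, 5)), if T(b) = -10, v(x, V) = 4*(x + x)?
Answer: -3072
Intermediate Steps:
K(u) = -2 (K(u) = -3 + u/u = -3 + 1 = -2)
v(x, V) = 8*x (v(x, V) = 4*(2*x) = 8*x)
(T(K(5)) - 118)*(-v(-3, 5)) = (-10 - 118)*(-8*(-3)) = -(-128)*(-24) = -128*24 = -3072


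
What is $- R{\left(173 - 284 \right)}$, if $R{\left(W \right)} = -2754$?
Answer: $2754$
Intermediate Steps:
$- R{\left(173 - 284 \right)} = \left(-1\right) \left(-2754\right) = 2754$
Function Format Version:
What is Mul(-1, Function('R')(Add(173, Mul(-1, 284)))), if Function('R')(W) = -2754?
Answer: 2754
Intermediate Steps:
Mul(-1, Function('R')(Add(173, Mul(-1, 284)))) = Mul(-1, -2754) = 2754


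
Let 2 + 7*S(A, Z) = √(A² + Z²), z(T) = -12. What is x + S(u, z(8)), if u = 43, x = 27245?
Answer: 190713/7 + √1993/7 ≈ 27251.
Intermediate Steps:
S(A, Z) = -2/7 + √(A² + Z²)/7
x + S(u, z(8)) = 27245 + (-2/7 + √(43² + (-12)²)/7) = 27245 + (-2/7 + √(1849 + 144)/7) = 27245 + (-2/7 + √1993/7) = 190713/7 + √1993/7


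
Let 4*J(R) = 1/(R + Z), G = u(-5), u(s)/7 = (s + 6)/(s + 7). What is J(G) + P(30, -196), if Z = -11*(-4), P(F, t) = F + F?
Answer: 11401/190 ≈ 60.005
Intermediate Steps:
P(F, t) = 2*F
Z = 44
u(s) = 7*(6 + s)/(7 + s) (u(s) = 7*((s + 6)/(s + 7)) = 7*((6 + s)/(7 + s)) = 7*(6 + s)/(7 + s))
G = 7/2 (G = 7*(6 - 5)/(7 - 5) = 7*1/2 = 7*(1/2)*1 = 7/2 ≈ 3.5000)
J(R) = 1/(4*(44 + R)) (J(R) = 1/(4*(R + 44)) = 1/(4*(44 + R)))
J(G) + P(30, -196) = 1/(4*(44 + 7/2)) + 2*30 = 1/(4*(95/2)) + 60 = (1/4)*(2/95) + 60 = 1/190 + 60 = 11401/190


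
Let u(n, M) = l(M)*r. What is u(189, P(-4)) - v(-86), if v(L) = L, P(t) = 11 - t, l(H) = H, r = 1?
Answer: 101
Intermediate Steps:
u(n, M) = M (u(n, M) = M*1 = M)
u(189, P(-4)) - v(-86) = (11 - 1*(-4)) - 1*(-86) = (11 + 4) + 86 = 15 + 86 = 101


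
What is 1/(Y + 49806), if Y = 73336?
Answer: 1/123142 ≈ 8.1207e-6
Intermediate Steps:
1/(Y + 49806) = 1/(73336 + 49806) = 1/123142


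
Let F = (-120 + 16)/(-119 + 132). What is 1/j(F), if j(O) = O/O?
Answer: 1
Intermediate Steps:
F = -8 (F = -104/13 = -104*1/13 = -8)
j(O) = 1
1/j(F) = 1/1 = 1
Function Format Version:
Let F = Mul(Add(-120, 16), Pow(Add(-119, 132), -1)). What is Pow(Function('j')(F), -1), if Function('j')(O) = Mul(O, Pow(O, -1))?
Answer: 1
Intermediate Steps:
F = -8 (F = Mul(-104, Pow(13, -1)) = Mul(-104, Rational(1, 13)) = -8)
Function('j')(O) = 1
Pow(Function('j')(F), -1) = Pow(1, -1) = 1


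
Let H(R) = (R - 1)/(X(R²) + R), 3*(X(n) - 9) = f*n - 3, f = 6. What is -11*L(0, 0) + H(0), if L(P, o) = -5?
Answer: 439/8 ≈ 54.875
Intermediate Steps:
X(n) = 8 + 2*n (X(n) = 9 + (6*n - 3)/3 = 9 + (-3 + 6*n)/3 = 9 + (-1 + 2*n) = 8 + 2*n)
H(R) = (-1 + R)/(8 + R + 2*R²) (H(R) = (R - 1)/((8 + 2*R²) + R) = (-1 + R)/(8 + R + 2*R²))
-11*L(0, 0) + H(0) = -11*(-5) + (-1 + 0)/(8 + 0 + 2*0²) = 55 - 1/(8 + 0 + 2*0) = 55 - 1/(8 + 0 + 0) = 55 - 1/8 = 55 + (⅛)*(-1) = 55 - ⅛ = 439/8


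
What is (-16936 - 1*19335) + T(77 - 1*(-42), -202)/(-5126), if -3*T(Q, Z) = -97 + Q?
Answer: -25353428/699 ≈ -36271.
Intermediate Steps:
T(Q, Z) = 97/3 - Q/3 (T(Q, Z) = -(-97 + Q)/3 = 97/3 - Q/3)
(-16936 - 1*19335) + T(77 - 1*(-42), -202)/(-5126) = (-16936 - 1*19335) + (97/3 - (77 - 1*(-42))/3)/(-5126) = (-16936 - 19335) + (97/3 - (77 + 42)/3)*(-1/5126) = -36271 + (97/3 - ⅓*119)*(-1/5126) = -36271 + (97/3 - 119/3)*(-1/5126) = -36271 - 22/3*(-1/5126) = -36271 + 1/699 = -25353428/699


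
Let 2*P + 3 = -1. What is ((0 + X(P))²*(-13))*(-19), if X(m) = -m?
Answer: 988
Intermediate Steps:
P = -2 (P = -3/2 + (½)*(-1) = -3/2 - ½ = -2)
((0 + X(P))²*(-13))*(-19) = ((0 - 1*(-2))²*(-13))*(-19) = ((0 + 2)²*(-13))*(-19) = (2²*(-13))*(-19) = (4*(-13))*(-19) = -52*(-19) = 988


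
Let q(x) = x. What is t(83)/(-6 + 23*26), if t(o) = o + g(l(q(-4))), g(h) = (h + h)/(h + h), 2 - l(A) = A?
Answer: 21/148 ≈ 0.14189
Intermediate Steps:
l(A) = 2 - A
g(h) = 1 (g(h) = (2*h)/((2*h)) = (2*h)*(1/(2*h)) = 1)
t(o) = 1 + o (t(o) = o + 1 = 1 + o)
t(83)/(-6 + 23*26) = (1 + 83)/(-6 + 23*26) = 84/(-6 + 598) = 84/592 = 84*(1/592) = 21/148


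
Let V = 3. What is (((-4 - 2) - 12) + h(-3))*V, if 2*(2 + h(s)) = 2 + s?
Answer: -123/2 ≈ -61.500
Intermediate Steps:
h(s) = -1 + s/2 (h(s) = -2 + (2 + s)/2 = -2 + (1 + s/2) = -1 + s/2)
(((-4 - 2) - 12) + h(-3))*V = (((-4 - 2) - 12) + (-1 + (1/2)*(-3)))*3 = ((-6 - 12) + (-1 - 3/2))*3 = (-18 - 5/2)*3 = -41/2*3 = -123/2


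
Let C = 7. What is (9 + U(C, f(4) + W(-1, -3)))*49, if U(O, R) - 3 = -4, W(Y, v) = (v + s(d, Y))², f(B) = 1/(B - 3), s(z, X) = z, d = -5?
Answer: 392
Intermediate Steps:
f(B) = 1/(-3 + B)
W(Y, v) = (-5 + v)² (W(Y, v) = (v - 5)² = (-5 + v)²)
U(O, R) = -1 (U(O, R) = 3 - 4 = -1)
(9 + U(C, f(4) + W(-1, -3)))*49 = (9 - 1)*49 = 8*49 = 392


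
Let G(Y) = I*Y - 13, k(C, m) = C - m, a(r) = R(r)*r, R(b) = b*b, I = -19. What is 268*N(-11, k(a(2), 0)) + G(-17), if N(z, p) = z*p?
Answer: -23274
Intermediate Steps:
R(b) = b²
a(r) = r³ (a(r) = r²*r = r³)
G(Y) = -13 - 19*Y (G(Y) = -19*Y - 13 = -13 - 19*Y)
N(z, p) = p*z
268*N(-11, k(a(2), 0)) + G(-17) = 268*((2³ - 1*0)*(-11)) + (-13 - 19*(-17)) = 268*((8 + 0)*(-11)) + (-13 + 323) = 268*(8*(-11)) + 310 = 268*(-88) + 310 = -23584 + 310 = -23274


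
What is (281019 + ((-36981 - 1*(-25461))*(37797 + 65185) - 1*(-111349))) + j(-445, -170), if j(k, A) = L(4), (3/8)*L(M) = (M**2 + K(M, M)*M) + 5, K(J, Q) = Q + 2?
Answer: -1185960152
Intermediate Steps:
K(J, Q) = 2 + Q
L(M) = 40/3 + 8*M**2/3 + 8*M*(2 + M)/3 (L(M) = 8*((M**2 + (2 + M)*M) + 5)/3 = 8*((M**2 + M*(2 + M)) + 5)/3 = 8*(5 + M**2 + M*(2 + M))/3 = 40/3 + 8*M**2/3 + 8*M*(2 + M)/3)
j(k, A) = 120 (j(k, A) = 40/3 + (16/3)*4 + (16/3)*4**2 = 40/3 + 64/3 + (16/3)*16 = 40/3 + 64/3 + 256/3 = 120)
(281019 + ((-36981 - 1*(-25461))*(37797 + 65185) - 1*(-111349))) + j(-445, -170) = (281019 + ((-36981 - 1*(-25461))*(37797 + 65185) - 1*(-111349))) + 120 = (281019 + ((-36981 + 25461)*102982 + 111349)) + 120 = (281019 + (-11520*102982 + 111349)) + 120 = (281019 + (-1186352640 + 111349)) + 120 = (281019 - 1186241291) + 120 = -1185960272 + 120 = -1185960152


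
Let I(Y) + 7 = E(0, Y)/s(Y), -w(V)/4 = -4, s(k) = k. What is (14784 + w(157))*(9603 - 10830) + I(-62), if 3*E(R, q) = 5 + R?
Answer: -3377686907/186 ≈ -1.8160e+7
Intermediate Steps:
E(R, q) = 5/3 + R/3 (E(R, q) = (5 + R)/3 = 5/3 + R/3)
w(V) = 16 (w(V) = -4*(-4) = 16)
I(Y) = -7 + 5/(3*Y) (I(Y) = -7 + (5/3 + (⅓)*0)/Y = -7 + (5/3 + 0)/Y = -7 + 5/(3*Y))
(14784 + w(157))*(9603 - 10830) + I(-62) = (14784 + 16)*(9603 - 10830) + (-7 + (5/3)/(-62)) = 14800*(-1227) + (-7 + (5/3)*(-1/62)) = -18159600 + (-7 - 5/186) = -18159600 - 1307/186 = -3377686907/186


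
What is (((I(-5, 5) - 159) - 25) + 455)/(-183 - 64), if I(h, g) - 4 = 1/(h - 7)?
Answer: -3299/2964 ≈ -1.1130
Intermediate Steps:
I(h, g) = 4 + 1/(-7 + h) (I(h, g) = 4 + 1/(h - 7) = 4 + 1/(-7 + h))
(((I(-5, 5) - 159) - 25) + 455)/(-183 - 64) = ((((-27 + 4*(-5))/(-7 - 5) - 159) - 25) + 455)/(-183 - 64) = ((((-27 - 20)/(-12) - 159) - 25) + 455)/(-247) = (((-1/12*(-47) - 159) - 25) + 455)*(-1/247) = (((47/12 - 159) - 25) + 455)*(-1/247) = ((-1861/12 - 25) + 455)*(-1/247) = (-2161/12 + 455)*(-1/247) = (3299/12)*(-1/247) = -3299/2964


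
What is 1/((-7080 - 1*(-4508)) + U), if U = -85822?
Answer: -1/88394 ≈ -1.1313e-5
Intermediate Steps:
1/((-7080 - 1*(-4508)) + U) = 1/((-7080 - 1*(-4508)) - 85822) = 1/((-7080 + 4508) - 85822) = 1/(-2572 - 85822) = 1/(-88394) = -1/88394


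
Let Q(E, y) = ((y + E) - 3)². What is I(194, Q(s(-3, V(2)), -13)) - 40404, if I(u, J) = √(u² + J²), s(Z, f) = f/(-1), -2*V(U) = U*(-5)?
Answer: -40404 + √232117 ≈ -39922.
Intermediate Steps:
V(U) = 5*U/2 (V(U) = -U*(-5)/2 = -(-5)*U/2 = 5*U/2)
s(Z, f) = -f (s(Z, f) = f*(-1) = -f)
Q(E, y) = (-3 + E + y)² (Q(E, y) = ((E + y) - 3)² = (-3 + E + y)²)
I(u, J) = √(J² + u²)
I(194, Q(s(-3, V(2)), -13)) - 40404 = √(((-3 - 5*2/2 - 13)²)² + 194²) - 40404 = √(((-3 - 1*5 - 13)²)² + 37636) - 40404 = √(((-3 - 5 - 13)²)² + 37636) - 40404 = √(((-21)²)² + 37636) - 40404 = √(441² + 37636) - 40404 = √(194481 + 37636) - 40404 = √232117 - 40404 = -40404 + √232117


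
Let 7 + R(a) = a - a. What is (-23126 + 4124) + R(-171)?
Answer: -19009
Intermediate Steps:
R(a) = -7 (R(a) = -7 + (a - a) = -7 + 0 = -7)
(-23126 + 4124) + R(-171) = (-23126 + 4124) - 7 = -19002 - 7 = -19009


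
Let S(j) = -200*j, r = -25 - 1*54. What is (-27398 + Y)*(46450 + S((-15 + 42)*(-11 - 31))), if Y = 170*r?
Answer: -11156251000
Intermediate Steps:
r = -79 (r = -25 - 54 = -79)
Y = -13430 (Y = 170*(-79) = -13430)
(-27398 + Y)*(46450 + S((-15 + 42)*(-11 - 31))) = (-27398 - 13430)*(46450 - 200*(-15 + 42)*(-11 - 31)) = -40828*(46450 - 5400*(-42)) = -40828*(46450 - 200*(-1134)) = -40828*(46450 + 226800) = -40828*273250 = -11156251000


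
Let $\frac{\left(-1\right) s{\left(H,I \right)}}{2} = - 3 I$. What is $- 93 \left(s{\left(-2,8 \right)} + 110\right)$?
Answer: $-14694$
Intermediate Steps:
$s{\left(H,I \right)} = 6 I$ ($s{\left(H,I \right)} = - 2 \left(- 3 I\right) = 6 I$)
$- 93 \left(s{\left(-2,8 \right)} + 110\right) = - 93 \left(6 \cdot 8 + 110\right) = - 93 \left(48 + 110\right) = \left(-93\right) 158 = -14694$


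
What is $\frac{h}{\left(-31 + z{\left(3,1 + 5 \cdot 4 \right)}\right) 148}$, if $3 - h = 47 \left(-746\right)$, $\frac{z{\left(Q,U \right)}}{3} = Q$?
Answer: $- \frac{35065}{3256} \approx -10.769$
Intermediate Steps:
$z{\left(Q,U \right)} = 3 Q$
$h = 35065$ ($h = 3 - 47 \left(-746\right) = 3 - -35062 = 3 + 35062 = 35065$)
$\frac{h}{\left(-31 + z{\left(3,1 + 5 \cdot 4 \right)}\right) 148} = \frac{35065}{\left(-31 + 3 \cdot 3\right) 148} = \frac{35065}{\left(-31 + 9\right) 148} = \frac{35065}{\left(-22\right) 148} = \frac{35065}{-3256} = 35065 \left(- \frac{1}{3256}\right) = - \frac{35065}{3256}$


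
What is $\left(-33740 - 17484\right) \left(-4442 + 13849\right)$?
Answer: $-481864168$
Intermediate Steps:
$\left(-33740 - 17484\right) \left(-4442 + 13849\right) = \left(-51224\right) 9407 = -481864168$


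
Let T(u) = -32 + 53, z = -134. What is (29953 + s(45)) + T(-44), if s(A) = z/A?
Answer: 1348696/45 ≈ 29971.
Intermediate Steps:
T(u) = 21
s(A) = -134/A
(29953 + s(45)) + T(-44) = (29953 - 134/45) + 21 = 1347751/45 + 21 = 1348696/45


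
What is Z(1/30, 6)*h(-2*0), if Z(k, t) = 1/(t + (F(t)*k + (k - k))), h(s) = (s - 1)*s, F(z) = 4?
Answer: 0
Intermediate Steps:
h(s) = s*(-1 + s) (h(s) = (-1 + s)*s = s*(-1 + s))
Z(k, t) = 1/(t + 4*k) (Z(k, t) = 1/(t + (4*k + (k - k))) = 1/(t + (4*k + 0)) = 1/(t + 4*k))
Z(1/30, 6)*h(-2*0) = ((-2*0)*(-1 - 2*0))/(6 + 4/30) = (0*(-1 + 0))/(6 + 4*(1/30)) = (0*(-1))/(6 + 2/15) = 0/(92/15) = (15/92)*0 = 0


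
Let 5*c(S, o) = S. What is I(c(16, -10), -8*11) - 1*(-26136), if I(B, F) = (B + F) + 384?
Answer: 132176/5 ≈ 26435.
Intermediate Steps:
c(S, o) = S/5
I(B, F) = 384 + B + F
I(c(16, -10), -8*11) - 1*(-26136) = (384 + (1/5)*16 - 8*11) - 1*(-26136) = (384 + 16/5 - 88) + 26136 = 1496/5 + 26136 = 132176/5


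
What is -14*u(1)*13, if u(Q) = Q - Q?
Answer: 0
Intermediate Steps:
u(Q) = 0
-14*u(1)*13 = -14*0*13 = 0*13 = 0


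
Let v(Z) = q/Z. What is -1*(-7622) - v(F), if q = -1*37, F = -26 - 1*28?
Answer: 411551/54 ≈ 7621.3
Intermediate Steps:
F = -54 (F = -26 - 28 = -54)
q = -37
v(Z) = -37/Z
-1*(-7622) - v(F) = -1*(-7622) - (-37)/(-54) = 7622 - (-37)*(-1)/54 = 7622 - 1*37/54 = 7622 - 37/54 = 411551/54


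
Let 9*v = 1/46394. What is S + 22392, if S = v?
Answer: 9349690033/417546 ≈ 22392.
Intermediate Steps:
v = 1/417546 (v = (1/9)/46394 = (1/9)*(1/46394) = 1/417546 ≈ 2.3949e-6)
S = 1/417546 ≈ 2.3949e-6
S + 22392 = 1/417546 + 22392 = 9349690033/417546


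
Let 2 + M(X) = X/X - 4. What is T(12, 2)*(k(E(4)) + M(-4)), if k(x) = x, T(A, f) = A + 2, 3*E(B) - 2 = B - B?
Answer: -182/3 ≈ -60.667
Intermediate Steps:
M(X) = -5 (M(X) = -2 + (X/X - 4) = -2 + (1 - 4) = -2 - 3 = -5)
E(B) = 2/3 (E(B) = 2/3 + (B - B)/3 = 2/3 + (1/3)*0 = 2/3 + 0 = 2/3)
T(A, f) = 2 + A
T(12, 2)*(k(E(4)) + M(-4)) = (2 + 12)*(2/3 - 5) = 14*(-13/3) = -182/3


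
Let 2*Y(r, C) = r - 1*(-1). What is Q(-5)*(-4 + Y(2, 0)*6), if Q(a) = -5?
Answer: -25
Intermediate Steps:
Y(r, C) = ½ + r/2 (Y(r, C) = (r - 1*(-1))/2 = (r + 1)/2 = (1 + r)/2 = ½ + r/2)
Q(-5)*(-4 + Y(2, 0)*6) = -5*(-4 + (½ + (½)*2)*6) = -5*(-4 + (½ + 1)*6) = -5*(-4 + (3/2)*6) = -5*(-4 + 9) = -5*5 = -25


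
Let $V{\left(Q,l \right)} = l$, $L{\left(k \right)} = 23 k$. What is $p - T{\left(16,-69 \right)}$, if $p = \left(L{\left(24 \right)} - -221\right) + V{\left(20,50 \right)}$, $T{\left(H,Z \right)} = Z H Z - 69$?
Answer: $-75284$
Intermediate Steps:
$T{\left(H,Z \right)} = -69 + H Z^{2}$ ($T{\left(H,Z \right)} = H Z Z - 69 = H Z^{2} - 69 = -69 + H Z^{2}$)
$p = 823$ ($p = \left(23 \cdot 24 - -221\right) + 50 = \left(552 + 221\right) + 50 = 773 + 50 = 823$)
$p - T{\left(16,-69 \right)} = 823 - \left(-69 + 16 \left(-69\right)^{2}\right) = 823 - \left(-69 + 16 \cdot 4761\right) = 823 - \left(-69 + 76176\right) = 823 - 76107 = -75284$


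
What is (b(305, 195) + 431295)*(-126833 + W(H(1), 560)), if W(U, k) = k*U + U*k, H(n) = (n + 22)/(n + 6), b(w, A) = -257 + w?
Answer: -53121184479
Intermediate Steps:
H(n) = (22 + n)/(6 + n)
W(U, k) = 2*U*k (W(U, k) = U*k + U*k = 2*U*k)
(b(305, 195) + 431295)*(-126833 + W(H(1), 560)) = ((-257 + 305) + 431295)*(-126833 + 2*((22 + 1)/(6 + 1))*560) = (48 + 431295)*(-126833 + 2*(23/7)*560) = 431343*(-126833 + 2*((⅐)*23)*560) = 431343*(-126833 + 2*(23/7)*560) = 431343*(-126833 + 3680) = 431343*(-123153) = -53121184479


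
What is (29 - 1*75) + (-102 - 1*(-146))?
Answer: -2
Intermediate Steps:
(29 - 1*75) + (-102 - 1*(-146)) = (29 - 75) + (-102 + 146) = -46 + 44 = -2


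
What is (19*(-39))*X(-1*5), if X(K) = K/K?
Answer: -741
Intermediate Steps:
X(K) = 1
(19*(-39))*X(-1*5) = (19*(-39))*1 = -741*1 = -741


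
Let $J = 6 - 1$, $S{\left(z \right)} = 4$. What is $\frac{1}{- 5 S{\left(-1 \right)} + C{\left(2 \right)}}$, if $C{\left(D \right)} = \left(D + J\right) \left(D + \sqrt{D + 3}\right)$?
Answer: $\frac{6}{209} + \frac{7 \sqrt{5}}{209} \approx 0.1036$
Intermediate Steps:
$J = 5$ ($J = 6 - 1 = 5$)
$C{\left(D \right)} = \left(5 + D\right) \left(D + \sqrt{3 + D}\right)$ ($C{\left(D \right)} = \left(D + 5\right) \left(D + \sqrt{D + 3}\right) = \left(5 + D\right) \left(D + \sqrt{3 + D}\right)$)
$\frac{1}{- 5 S{\left(-1 \right)} + C{\left(2 \right)}} = \frac{1}{\left(-5\right) 4 + \left(2^{2} + 5 \cdot 2 + 5 \sqrt{3 + 2} + 2 \sqrt{3 + 2}\right)} = \frac{1}{-20 + \left(4 + 10 + 5 \sqrt{5} + 2 \sqrt{5}\right)} = \frac{1}{-20 + \left(14 + 7 \sqrt{5}\right)} = \frac{1}{-6 + 7 \sqrt{5}}$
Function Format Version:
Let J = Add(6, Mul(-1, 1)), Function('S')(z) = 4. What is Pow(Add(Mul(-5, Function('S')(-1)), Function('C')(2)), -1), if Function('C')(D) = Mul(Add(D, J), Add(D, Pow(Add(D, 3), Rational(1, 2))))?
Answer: Add(Rational(6, 209), Mul(Rational(7, 209), Pow(5, Rational(1, 2)))) ≈ 0.10360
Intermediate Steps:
J = 5 (J = Add(6, -1) = 5)
Function('C')(D) = Mul(Add(5, D), Add(D, Pow(Add(3, D), Rational(1, 2)))) (Function('C')(D) = Mul(Add(D, 5), Add(D, Pow(Add(D, 3), Rational(1, 2)))) = Mul(Add(5, D), Add(D, Pow(Add(3, D), Rational(1, 2)))))
Pow(Add(Mul(-5, Function('S')(-1)), Function('C')(2)), -1) = Pow(Add(Mul(-5, 4), Add(Pow(2, 2), Mul(5, 2), Mul(5, Pow(Add(3, 2), Rational(1, 2))), Mul(2, Pow(Add(3, 2), Rational(1, 2))))), -1) = Pow(Add(-20, Add(4, 10, Mul(5, Pow(5, Rational(1, 2))), Mul(2, Pow(5, Rational(1, 2))))), -1) = Pow(Add(-20, Add(14, Mul(7, Pow(5, Rational(1, 2))))), -1) = Pow(Add(-6, Mul(7, Pow(5, Rational(1, 2)))), -1)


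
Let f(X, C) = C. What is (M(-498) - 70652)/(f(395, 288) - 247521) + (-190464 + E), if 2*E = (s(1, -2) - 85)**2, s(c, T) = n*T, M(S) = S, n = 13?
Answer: -91131672131/494466 ≈ -1.8430e+5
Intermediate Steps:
s(c, T) = 13*T
E = 12321/2 (E = (13*(-2) - 85)**2/2 = (-26 - 85)**2/2 = (1/2)*(-111)**2 = (1/2)*12321 = 12321/2 ≈ 6160.5)
(M(-498) - 70652)/(f(395, 288) - 247521) + (-190464 + E) = (-498 - 70652)/(288 - 247521) + (-190464 + 12321/2) = -71150/(-247233) - 368607/2 = -71150*(-1/247233) - 368607/2 = 71150/247233 - 368607/2 = -91131672131/494466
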